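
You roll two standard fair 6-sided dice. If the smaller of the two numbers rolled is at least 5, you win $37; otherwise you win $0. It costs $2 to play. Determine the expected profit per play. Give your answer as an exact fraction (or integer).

19/9 dollars

E[payout] = (8/9)·0 + (1/9)·37 = 37/9
Expected profit = 37/9 − 2 = 19/9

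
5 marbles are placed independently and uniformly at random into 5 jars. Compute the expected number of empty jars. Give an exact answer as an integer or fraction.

1024/625

Let Xⱼ=1 if jar j is empty. P(Xⱼ=1) = ((5-1)/5)^5 = 1024/3125.
By linearity, E[#empty] = 5·1024/3125 = 1024/625.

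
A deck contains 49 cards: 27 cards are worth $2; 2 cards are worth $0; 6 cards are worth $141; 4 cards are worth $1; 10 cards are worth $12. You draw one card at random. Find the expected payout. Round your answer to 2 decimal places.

$20.90

E[payout] = (27/49)·2 + (2/49)·0 + (6/49)·141 + (4/49)·1 + (10/49)·12 = 1024/49
≈ $20.90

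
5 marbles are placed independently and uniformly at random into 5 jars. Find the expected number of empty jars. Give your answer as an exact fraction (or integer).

Let Xⱼ=1 if jar j is empty. P(Xⱼ=1) = ((5-1)/5)^5 = 1024/3125.
By linearity, E[#empty] = 5·1024/3125 = 1024/625.

1024/625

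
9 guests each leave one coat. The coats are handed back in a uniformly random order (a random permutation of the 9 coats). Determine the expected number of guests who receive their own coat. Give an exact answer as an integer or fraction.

Let Xᵢ = 1 if person i gets their own coat. For each i, P(Xᵢ=1) = 1/9.
By linearity of expectation, E[X₁+…+X_9] = 9·(1/9) = 1.

1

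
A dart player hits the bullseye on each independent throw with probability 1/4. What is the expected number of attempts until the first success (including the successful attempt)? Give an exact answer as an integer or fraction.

For a geometric distribution, E[trials] = 1/p = 1/(1/4) = 4.

4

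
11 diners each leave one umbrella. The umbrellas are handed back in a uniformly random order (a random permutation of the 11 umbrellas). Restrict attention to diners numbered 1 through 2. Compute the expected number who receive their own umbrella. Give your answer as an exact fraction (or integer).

2/11

Let Xᵢ = 1 if person i gets their own umbrella. For each i, P(Xᵢ=1) = 1/11.
By linearity of expectation, E[X₁+…+X_2] = 2·(1/11) = 2/11.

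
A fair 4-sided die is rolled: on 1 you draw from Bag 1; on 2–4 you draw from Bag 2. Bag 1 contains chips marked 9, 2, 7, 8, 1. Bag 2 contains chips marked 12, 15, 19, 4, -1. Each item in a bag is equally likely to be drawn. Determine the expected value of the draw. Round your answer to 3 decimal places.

8.700

E[X | Bag 1] = (9 + 2 + 7 + 8 + 1)/5 = 27/5
E[X | Bag 2] = (12 + 15 + 19 + 4 − 1)/5 = 49/5
E[X] = (1/4)·27/5 + (3/4)·49/5 = 87/10 ≈ 8.700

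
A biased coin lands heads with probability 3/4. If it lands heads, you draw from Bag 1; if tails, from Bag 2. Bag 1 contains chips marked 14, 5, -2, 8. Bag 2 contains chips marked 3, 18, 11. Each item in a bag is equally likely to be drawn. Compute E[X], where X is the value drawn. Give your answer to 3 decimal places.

E[X | Bag 1] = (14 + 5 − 2 + 8)/4 = 25/4
E[X | Bag 2] = (3 + 18 + 11)/3 = 32/3
E[X] = (3/4)·25/4 + (1/4)·32/3 = 353/48 ≈ 7.354

7.354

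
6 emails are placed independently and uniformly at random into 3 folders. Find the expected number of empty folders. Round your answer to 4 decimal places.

0.2634

Let Xⱼ=1 if folder j is empty. P(Xⱼ=1) = ((3-1)/3)^6 = 64/729.
By linearity, E[#empty] = 3·64/729 = 64/243.
≈ 0.2634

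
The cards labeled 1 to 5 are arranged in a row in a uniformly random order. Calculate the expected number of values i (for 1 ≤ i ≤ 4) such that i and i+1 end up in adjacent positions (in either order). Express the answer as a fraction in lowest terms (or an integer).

For each i ∈ {1,…,4}, let Xᵢ = 1 if i and i+1 are adjacent. P(Xᵢ=1) = 2·(5−1)!/5! = 2/5.
By linearity, E[ΣXᵢ] = (4)·(2/5) = 8/5.

8/5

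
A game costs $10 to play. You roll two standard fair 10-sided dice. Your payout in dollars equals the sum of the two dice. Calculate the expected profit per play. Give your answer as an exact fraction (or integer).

$1

Distribution of the sum of the two dice: 2 w.p. 1/100, 3 w.p. 1/50, 4 w.p. 3/100, 5 w.p. 1/25, 6 w.p. 1/20, 7 w.p. 3/50, …
E[payout] = (1/100)·2 + (1/50)·3 + (3/100)·4 + (1/25)·5 + (1/20)·6 + (3/50)·7 + (7/100)·8 + (2/25)·9 + (9/100)·10 + (1/10)·11 + (9/100)·12 + (2/25)·13 + (7/100)·14 + (3/50)·15 + (1/20)·16 + (1/25)·17 + (3/100)·18 + (1/50)·19 + (1/100)·20 = 11
Expected profit = 11 − 10 = 1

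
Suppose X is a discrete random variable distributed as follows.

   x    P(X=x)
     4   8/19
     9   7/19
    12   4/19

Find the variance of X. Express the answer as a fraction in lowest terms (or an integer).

E[X] = (8/19)·4 + (7/19)·9 + (4/19)·12 = 143/19
E[X²] = (8/19)·16 + (7/19)·81 + (4/19)·144 = 1271/19
Var(X) = 1271/19 − (143/19)² = 3700/361

3700/361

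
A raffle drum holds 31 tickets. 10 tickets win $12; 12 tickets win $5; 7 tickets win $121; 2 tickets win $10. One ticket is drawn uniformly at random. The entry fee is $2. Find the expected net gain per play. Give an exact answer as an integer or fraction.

E[payout] = (10/31)·12 + (12/31)·5 + (7/31)·121 + (2/31)·10 = 1047/31
Expected profit = 1047/31 − 2 = 985/31

985/31 dollars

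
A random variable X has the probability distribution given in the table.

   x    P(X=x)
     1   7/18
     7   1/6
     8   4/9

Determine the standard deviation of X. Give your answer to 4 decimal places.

E[X] = 46/9, E[X²] = 37
Var(X) = E[X²] − (E[X])² = 37 − 2116/81 = 881/81
SD(X) = √(881/81) ≈ 3.2980

3.2980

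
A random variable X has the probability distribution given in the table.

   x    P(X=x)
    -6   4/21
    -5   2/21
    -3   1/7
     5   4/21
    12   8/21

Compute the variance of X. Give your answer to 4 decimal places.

58.0590

E[X] = (4/21)·(-6) + (2/21)·(-5) + (1/7)·(-3) + (4/21)·5 + (8/21)·12 = 73/21
E[X²] = (4/21)·36 + (2/21)·25 + (1/7)·9 + (4/21)·25 + (8/21)·144 = 491/7
Var(X) = 491/7 − (73/21)² = 25604/441 ≈ 58.0590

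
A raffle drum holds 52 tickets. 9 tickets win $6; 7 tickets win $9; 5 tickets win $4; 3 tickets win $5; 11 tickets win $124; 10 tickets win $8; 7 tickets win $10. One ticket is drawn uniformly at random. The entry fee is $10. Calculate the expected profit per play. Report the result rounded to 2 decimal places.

E[payout] = (9/52)·6 + (7/52)·9 + (5/52)·4 + (3/52)·5 + (11/52)·124 + (10/52)·8 + (7/52)·10 = 833/26
Expected profit = 833/26 − 10 = 573/26 ≈ $22.04

$22.04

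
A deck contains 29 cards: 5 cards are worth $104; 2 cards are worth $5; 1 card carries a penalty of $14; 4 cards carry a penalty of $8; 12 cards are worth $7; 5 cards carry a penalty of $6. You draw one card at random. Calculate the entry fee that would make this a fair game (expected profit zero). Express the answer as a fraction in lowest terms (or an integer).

E[payout] = (5/29)·104 + (2/29)·5 + (1/29)·(-14) + (4/29)·(-8) + (12/29)·7 + (5/29)·(-6) = 538/29
Fair fee = E[payout] = 538/29

538/29 dollars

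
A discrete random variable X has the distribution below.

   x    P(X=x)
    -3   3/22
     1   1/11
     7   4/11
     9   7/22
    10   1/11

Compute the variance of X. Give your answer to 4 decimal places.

18.0000

E[X] = (3/22)·(-3) + (1/11)·1 + (4/11)·7 + (7/22)·9 + (1/11)·10 = 6
E[X²] = (3/22)·9 + (1/11)·1 + (4/11)·49 + (7/22)·81 + (1/11)·100 = 54
Var(X) = 54 − (6)² = 18 ≈ 18.0000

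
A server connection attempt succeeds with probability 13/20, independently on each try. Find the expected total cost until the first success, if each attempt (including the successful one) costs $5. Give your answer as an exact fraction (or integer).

E[#attempts] = 1/p = 20/13; E[cost] = 5·20/13 = 100/13.

100/13 dollars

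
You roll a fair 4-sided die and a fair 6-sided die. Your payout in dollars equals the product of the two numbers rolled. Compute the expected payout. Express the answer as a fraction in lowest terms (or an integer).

Distribution of the product of the two numbers rolled: 1 w.p. 1/24, 2 w.p. 1/12, 3 w.p. 1/12, 4 w.p. 1/8, 5 w.p. 1/24, 6 w.p. 1/8, …
E[payout] = (1/24)·1 + (1/12)·2 + (1/12)·3 + (1/8)·4 + (1/24)·5 + (1/8)·6 + (1/12)·8 + (1/24)·9 + (1/24)·10 + (1/8)·12 + (1/24)·15 + (1/24)·16 + (1/24)·18 + (1/24)·20 + (1/24)·24 = 35/4

35/4 dollars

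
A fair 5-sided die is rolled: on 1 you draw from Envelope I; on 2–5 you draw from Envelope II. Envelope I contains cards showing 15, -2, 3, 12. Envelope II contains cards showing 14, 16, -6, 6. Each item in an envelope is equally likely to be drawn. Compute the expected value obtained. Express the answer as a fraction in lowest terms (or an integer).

37/5

E[X | Envelope I] = (15 − 2 + 3 + 12)/4 = 7
E[X | Envelope II] = (14 + 16 − 6 + 6)/4 = 15/2
E[X] = (1/5)·7 + (4/5)·15/2 = 37/5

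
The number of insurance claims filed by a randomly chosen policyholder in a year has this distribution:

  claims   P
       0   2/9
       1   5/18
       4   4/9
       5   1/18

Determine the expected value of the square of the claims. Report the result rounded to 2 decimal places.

8.78

E[X²] = (2/9)·0 + (5/18)·1 + (4/9)·16 + (1/18)·25
     = 79/9 ≈ 8.78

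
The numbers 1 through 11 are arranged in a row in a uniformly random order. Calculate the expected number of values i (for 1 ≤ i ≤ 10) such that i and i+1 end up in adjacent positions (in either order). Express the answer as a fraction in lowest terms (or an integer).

20/11

For each i ∈ {1,…,10}, let Xᵢ = 1 if i and i+1 are adjacent. P(Xᵢ=1) = 2·(11−1)!/11! = 2/11.
By linearity, E[ΣXᵢ] = (10)·(2/11) = 20/11.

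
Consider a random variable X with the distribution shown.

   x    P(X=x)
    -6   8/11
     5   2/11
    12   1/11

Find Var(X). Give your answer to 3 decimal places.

E[X] = (8/11)·(-6) + (2/11)·5 + (1/11)·12 = -26/11
E[X²] = (8/11)·36 + (2/11)·25 + (1/11)·144 = 482/11
Var(X) = 482/11 − (-26/11)² = 4626/121 ≈ 38.231

38.231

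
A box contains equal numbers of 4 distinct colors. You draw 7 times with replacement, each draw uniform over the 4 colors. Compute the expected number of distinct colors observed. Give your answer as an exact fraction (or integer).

14197/4096

Let Xⱼ=1 if type j appears at least once. P(Xⱼ=1) = 1 − ((4−1)/4)^7 = 14197/16384.
E[#distinct] = 4·14197/16384 = 14197/4096.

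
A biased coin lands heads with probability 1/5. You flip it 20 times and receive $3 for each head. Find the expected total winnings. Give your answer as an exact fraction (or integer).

$12

E[#heads] = 20·1/5 = 4 (linearity over flips).
E[winnings] = 3·4 = 12.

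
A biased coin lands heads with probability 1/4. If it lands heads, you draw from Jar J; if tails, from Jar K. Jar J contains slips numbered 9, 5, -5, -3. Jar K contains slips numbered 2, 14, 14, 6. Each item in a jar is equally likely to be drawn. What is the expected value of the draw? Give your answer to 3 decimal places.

7.125

E[X | Jar J] = (9 + 5 − 5 − 3)/4 = 3/2
E[X | Jar K] = (2 + 14 + 14 + 6)/4 = 9
E[X] = (1/4)·3/2 + (3/4)·9 = 57/8 ≈ 7.125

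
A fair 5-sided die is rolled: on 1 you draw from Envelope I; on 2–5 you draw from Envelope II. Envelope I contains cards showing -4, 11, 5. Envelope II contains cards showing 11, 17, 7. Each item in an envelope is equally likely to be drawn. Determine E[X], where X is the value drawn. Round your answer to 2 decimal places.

10.13

E[X | Envelope I] = (-4 + 11 + 5)/3 = 4
E[X | Envelope II] = (11 + 17 + 7)/3 = 35/3
E[X] = (1/5)·4 + (4/5)·35/3 = 152/15 ≈ 10.13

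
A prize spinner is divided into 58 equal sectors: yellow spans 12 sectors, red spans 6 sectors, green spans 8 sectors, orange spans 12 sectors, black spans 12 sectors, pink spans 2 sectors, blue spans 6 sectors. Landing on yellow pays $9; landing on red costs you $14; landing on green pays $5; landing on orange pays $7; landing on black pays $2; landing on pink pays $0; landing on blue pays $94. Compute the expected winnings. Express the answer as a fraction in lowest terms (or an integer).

368/29 dollars

E[payout] = (12/58)·9 + (6/58)·(-14) + (8/58)·5 + (12/58)·7 + (12/58)·2 + (2/58)·0 + (6/58)·94 = 368/29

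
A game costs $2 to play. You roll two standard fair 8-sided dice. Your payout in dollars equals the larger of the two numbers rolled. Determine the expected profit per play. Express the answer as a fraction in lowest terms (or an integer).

Distribution of the larger of the two numbers rolled: 1 w.p. 1/64, 2 w.p. 3/64, 3 w.p. 5/64, 4 w.p. 7/64, 5 w.p. 9/64, 6 w.p. 11/64, …
E[payout] = (1/64)·1 + (3/64)·2 + (5/64)·3 + (7/64)·4 + (9/64)·5 + (11/64)·6 + (13/64)·7 + (15/64)·8 = 93/16
Expected profit = 93/16 − 2 = 61/16

61/16 dollars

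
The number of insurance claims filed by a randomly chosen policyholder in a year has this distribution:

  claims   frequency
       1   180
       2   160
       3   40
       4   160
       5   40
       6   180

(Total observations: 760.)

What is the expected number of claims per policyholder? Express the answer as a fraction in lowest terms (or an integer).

127/38

Total = 760, so P(claims=1) = 180/760, etc.
E[X] = (9/38)·1 + (4/19)·2 + (1/19)·3 + (4/19)·4 + (1/19)·5 + (9/38)·6
     = 127/38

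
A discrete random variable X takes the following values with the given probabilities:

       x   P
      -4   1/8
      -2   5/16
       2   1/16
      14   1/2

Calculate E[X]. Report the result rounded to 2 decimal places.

6.00

E[X] = (1/8)·(-4) + (5/16)·(-2) + (1/16)·2 + (1/2)·14
     = 6 ≈ 6.00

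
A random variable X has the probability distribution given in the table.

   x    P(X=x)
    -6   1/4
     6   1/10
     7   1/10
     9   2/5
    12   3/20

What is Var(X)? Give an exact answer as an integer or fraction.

2223/50

E[X] = (1/4)·(-6) + (1/10)·6 + (1/10)·7 + (2/5)·9 + (3/20)·12 = 26/5
E[X²] = (1/4)·36 + (1/10)·36 + (1/10)·49 + (2/5)·81 + (3/20)·144 = 143/2
Var(X) = 143/2 − (26/5)² = 2223/50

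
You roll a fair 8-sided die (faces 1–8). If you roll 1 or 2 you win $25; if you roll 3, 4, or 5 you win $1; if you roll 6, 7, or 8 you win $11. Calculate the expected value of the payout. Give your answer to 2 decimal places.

$10.75

E[payout] = (3/8)·1 + (3/8)·11 + (1/4)·25 = 43/4
≈ $10.75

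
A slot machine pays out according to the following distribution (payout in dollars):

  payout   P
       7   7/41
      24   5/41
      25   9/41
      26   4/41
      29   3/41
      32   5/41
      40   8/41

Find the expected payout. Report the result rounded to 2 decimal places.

$25.98

E[X] = (7/41)·7 + (5/41)·24 + (9/41)·25 + (4/41)·26 + (3/41)·29 + (5/41)·32 + (8/41)·40
     = 1065/41 ≈ 25.98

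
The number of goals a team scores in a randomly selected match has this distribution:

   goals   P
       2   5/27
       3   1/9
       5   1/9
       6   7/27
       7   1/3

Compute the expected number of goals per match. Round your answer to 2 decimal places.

E[X] = (5/27)·2 + (1/9)·3 + (1/9)·5 + (7/27)·6 + (1/3)·7
     = 139/27 ≈ 5.15

5.15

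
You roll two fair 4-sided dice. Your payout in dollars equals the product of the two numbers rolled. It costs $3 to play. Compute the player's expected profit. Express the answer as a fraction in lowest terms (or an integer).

Distribution of the product of the two numbers rolled: 1 w.p. 1/16, 2 w.p. 1/8, 3 w.p. 1/8, 4 w.p. 3/16, 6 w.p. 1/8, 8 w.p. 1/8, …
E[payout] = (1/16)·1 + (1/8)·2 + (1/8)·3 + (3/16)·4 + (1/8)·6 + (1/8)·8 + (1/16)·9 + (1/8)·12 + (1/16)·16 = 25/4
Expected profit = 25/4 − 3 = 13/4

13/4 dollars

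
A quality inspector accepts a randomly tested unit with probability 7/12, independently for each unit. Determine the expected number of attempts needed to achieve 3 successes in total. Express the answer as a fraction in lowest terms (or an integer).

36/7

By linearity (sum of 3 independent geometric waits), E[trials] = 3/p = 3/(7/12) = 36/7.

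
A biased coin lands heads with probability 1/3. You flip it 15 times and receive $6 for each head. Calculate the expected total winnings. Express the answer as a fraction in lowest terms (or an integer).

E[#heads] = 15·1/3 = 5 (linearity over flips).
E[winnings] = 6·5 = 30.

$30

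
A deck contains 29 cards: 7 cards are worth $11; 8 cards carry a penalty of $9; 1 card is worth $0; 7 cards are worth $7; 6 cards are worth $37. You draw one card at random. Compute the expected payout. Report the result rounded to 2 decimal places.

E[payout] = (7/29)·11 + (8/29)·(-9) + (1/29)·0 + (7/29)·7 + (6/29)·37 = 276/29
≈ $9.52

$9.52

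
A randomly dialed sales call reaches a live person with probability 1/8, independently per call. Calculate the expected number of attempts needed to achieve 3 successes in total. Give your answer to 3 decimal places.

24.000

By linearity (sum of 3 independent geometric waits), E[trials] = 3/p = 3/(1/8) = 24.
≈ 24.000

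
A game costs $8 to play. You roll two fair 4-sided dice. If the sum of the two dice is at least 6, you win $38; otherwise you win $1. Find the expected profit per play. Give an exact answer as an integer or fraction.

55/8 dollars

E[payout] = (5/8)·1 + (3/8)·38 = 119/8
Expected profit = 119/8 − 8 = 55/8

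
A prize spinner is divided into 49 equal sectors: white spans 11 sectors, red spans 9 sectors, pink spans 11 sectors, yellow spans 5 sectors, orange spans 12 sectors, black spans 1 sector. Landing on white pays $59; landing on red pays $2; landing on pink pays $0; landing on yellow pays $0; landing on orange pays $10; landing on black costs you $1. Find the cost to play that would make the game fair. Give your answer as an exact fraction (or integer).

786/49 dollars

E[payout] = (11/49)·59 + (9/49)·2 + (11/49)·0 + (5/49)·0 + (12/49)·10 + (1/49)·(-1) = 786/49
Fair fee = E[payout] = 786/49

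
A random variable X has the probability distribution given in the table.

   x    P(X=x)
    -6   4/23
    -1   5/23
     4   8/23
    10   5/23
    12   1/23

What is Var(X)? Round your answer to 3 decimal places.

E[X] = (4/23)·(-6) + (5/23)·(-1) + (8/23)·4 + (5/23)·10 + (1/23)·12 = 65/23
E[X²] = (4/23)·36 + (5/23)·1 + (8/23)·16 + (5/23)·100 + (1/23)·144 = 921/23
Var(X) = 921/23 − (65/23)² = 16958/529 ≈ 32.057

32.057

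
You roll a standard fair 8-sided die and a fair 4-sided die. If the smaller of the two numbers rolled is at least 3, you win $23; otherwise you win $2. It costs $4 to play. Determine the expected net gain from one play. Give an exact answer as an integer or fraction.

E[payout] = (5/8)·2 + (3/8)·23 = 79/8
Expected profit = 79/8 − 4 = 47/8

47/8 dollars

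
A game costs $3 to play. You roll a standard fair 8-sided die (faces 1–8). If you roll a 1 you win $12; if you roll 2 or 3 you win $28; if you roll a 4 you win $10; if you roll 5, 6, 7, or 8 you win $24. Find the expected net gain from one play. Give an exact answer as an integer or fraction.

E[payout] = (1/8)·10 + (1/8)·12 + (1/2)·24 + (1/4)·28 = 87/4
Expected profit = 87/4 − 3 = 75/4

75/4 dollars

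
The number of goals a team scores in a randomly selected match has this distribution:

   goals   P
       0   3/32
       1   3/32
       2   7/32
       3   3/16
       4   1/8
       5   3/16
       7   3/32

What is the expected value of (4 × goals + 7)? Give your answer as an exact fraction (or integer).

79/4

E[4x+7] = (3/32)·7 + (3/32)·11 + (7/32)·15 + (3/16)·19 + (1/8)·23 + (3/16)·27 + (3/32)·35
     = 79/4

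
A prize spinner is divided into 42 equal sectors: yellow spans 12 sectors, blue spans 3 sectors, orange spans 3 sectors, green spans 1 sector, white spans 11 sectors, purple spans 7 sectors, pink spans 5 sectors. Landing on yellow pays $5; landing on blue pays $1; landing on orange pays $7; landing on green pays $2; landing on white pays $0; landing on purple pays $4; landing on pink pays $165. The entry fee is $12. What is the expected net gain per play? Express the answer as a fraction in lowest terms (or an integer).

145/14 dollars

E[payout] = (12/42)·5 + (3/42)·1 + (3/42)·7 + (1/42)·2 + (11/42)·0 + (7/42)·4 + (5/42)·165 = 313/14
Expected profit = 313/14 − 12 = 145/14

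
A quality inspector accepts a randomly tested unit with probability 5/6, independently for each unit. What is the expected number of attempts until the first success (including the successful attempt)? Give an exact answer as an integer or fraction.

For a geometric distribution, E[trials] = 1/p = 1/(5/6) = 6/5.

6/5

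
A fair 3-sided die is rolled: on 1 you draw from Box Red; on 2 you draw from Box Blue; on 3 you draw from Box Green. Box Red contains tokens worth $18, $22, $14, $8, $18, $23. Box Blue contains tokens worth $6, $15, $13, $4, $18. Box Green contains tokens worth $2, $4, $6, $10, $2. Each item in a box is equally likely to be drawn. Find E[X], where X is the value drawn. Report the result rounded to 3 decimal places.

E[X | Box Red] = (18 + 22 + 14 + 8 + 18 + 23)/6 = 103/6
E[X | Box Blue] = (6 + 15 + 13 + 4 + 18)/5 = 56/5
E[X | Box Green] = (2 + 4 + 6 + 10 + 2)/5 = 24/5
E[X] = (1/3)·103/6 + (1/3)·56/5 + (1/3)·24/5 = 199/18 ≈ 11.056

$11.056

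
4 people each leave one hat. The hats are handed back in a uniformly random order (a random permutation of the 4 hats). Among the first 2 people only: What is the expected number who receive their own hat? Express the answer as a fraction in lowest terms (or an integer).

1/2

Let Xᵢ = 1 if person i gets their own hat. For each i, P(Xᵢ=1) = 1/4.
By linearity of expectation, E[X₁+…+X_2] = 2·(1/4) = 1/2.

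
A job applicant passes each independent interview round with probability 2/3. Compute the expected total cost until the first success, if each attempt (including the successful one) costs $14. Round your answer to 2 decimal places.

E[#attempts] = 1/p = 3/2; E[cost] = 14·3/2 = 21.
≈ 21.00

$21.00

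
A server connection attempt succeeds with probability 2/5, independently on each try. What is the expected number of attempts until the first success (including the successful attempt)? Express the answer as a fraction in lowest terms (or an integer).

5/2

For a geometric distribution, E[trials] = 1/p = 1/(2/5) = 5/2.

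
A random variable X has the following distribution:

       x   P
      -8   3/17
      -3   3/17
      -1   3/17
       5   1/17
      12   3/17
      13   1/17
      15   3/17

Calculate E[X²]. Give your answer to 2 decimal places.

E[X²] = (3/17)·64 + (3/17)·9 + (3/17)·1 + (1/17)·25 + (3/17)·144 + (1/17)·169 + (3/17)·225
     = 1523/17 ≈ 89.59

89.59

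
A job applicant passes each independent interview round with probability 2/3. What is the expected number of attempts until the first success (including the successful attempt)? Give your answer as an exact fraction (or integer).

For a geometric distribution, E[trials] = 1/p = 1/(2/3) = 3/2.

3/2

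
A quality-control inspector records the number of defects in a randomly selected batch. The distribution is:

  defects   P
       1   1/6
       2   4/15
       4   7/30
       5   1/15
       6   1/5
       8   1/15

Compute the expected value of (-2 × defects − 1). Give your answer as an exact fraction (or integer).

-42/5

E[-2x-1] = (1/6)·(-3) + (4/15)·(-5) + (7/30)·(-9) + (1/15)·(-11) + (1/5)·(-13) + (1/15)·(-17)
     = -42/5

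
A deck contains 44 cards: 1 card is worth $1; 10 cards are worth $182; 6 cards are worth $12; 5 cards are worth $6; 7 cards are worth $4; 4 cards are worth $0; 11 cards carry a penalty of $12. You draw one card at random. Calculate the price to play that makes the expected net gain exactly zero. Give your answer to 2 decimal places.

E[payout] = (1/44)·1 + (10/44)·182 + (6/44)·12 + (5/44)·6 + (7/44)·4 + (4/44)·0 + (11/44)·(-12) = 1819/44
Fair fee = E[payout] = 1819/44 ≈ $41.34

$41.34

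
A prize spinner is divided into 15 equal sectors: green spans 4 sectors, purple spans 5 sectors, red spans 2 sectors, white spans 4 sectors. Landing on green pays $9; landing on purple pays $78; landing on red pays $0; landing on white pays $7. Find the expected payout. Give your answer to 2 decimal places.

$30.27

E[payout] = (4/15)·9 + (5/15)·78 + (2/15)·0 + (4/15)·7 = 454/15
≈ $30.27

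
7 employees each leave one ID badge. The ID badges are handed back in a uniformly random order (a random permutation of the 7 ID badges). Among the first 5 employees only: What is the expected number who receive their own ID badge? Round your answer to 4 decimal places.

0.7143

Let Xᵢ = 1 if person i gets their own ID badge. For each i, P(Xᵢ=1) = 1/7.
By linearity of expectation, E[X₁+…+X_5] = 5·(1/7) = 5/7.
≈ 0.7143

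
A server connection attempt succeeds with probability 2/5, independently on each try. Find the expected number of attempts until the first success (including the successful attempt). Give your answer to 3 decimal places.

2.500

For a geometric distribution, E[trials] = 1/p = 1/(2/5) = 5/2.
≈ 2.500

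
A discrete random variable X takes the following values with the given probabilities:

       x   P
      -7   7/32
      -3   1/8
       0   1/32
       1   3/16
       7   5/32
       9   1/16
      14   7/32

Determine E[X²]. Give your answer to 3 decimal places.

67.625

E[X²] = (7/32)·49 + (1/8)·9 + (1/32)·0 + (3/16)·1 + (5/32)·49 + (1/16)·81 + (7/32)·196
     = 541/8 ≈ 67.625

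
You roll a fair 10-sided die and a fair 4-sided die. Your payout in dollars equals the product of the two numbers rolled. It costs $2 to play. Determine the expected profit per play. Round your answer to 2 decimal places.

Distribution of the product of the two numbers rolled: 1 w.p. 1/40, 2 w.p. 1/20, 3 w.p. 1/20, 4 w.p. 3/40, 5 w.p. 1/40, 6 w.p. 3/40, …
E[payout] = (1/40)·1 + (1/20)·2 + (1/20)·3 + (3/40)·4 + (1/40)·5 + (3/40)·6 + (1/40)·7 + (3/40)·8 + (1/20)·9 + (1/20)·10 + (3/40)·12 + (1/40)·14 + (1/40)·15 + (1/20)·16 + (1/20)·18 + (1/20)·20 + (1/40)·21 + (1/20)·24 + (1/40)·27 + (1/40)·28 + (1/40)·30 + (1/40)·32 + (1/40)·36 + (1/40)·40 = 55/4
Expected profit = 55/4 − 2 = 47/4 ≈ $11.75

$11.75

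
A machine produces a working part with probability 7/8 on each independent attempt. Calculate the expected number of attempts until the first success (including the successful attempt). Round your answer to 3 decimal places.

1.143

For a geometric distribution, E[trials] = 1/p = 1/(7/8) = 8/7.
≈ 1.143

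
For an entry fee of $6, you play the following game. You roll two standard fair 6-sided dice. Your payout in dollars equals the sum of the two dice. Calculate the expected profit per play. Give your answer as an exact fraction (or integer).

Distribution of the sum of the two dice: 2 w.p. 1/36, 3 w.p. 1/18, 4 w.p. 1/12, 5 w.p. 1/9, 6 w.p. 5/36, 7 w.p. 1/6, …
E[payout] = (1/36)·2 + (1/18)·3 + (1/12)·4 + (1/9)·5 + (5/36)·6 + (1/6)·7 + (5/36)·8 + (1/9)·9 + (1/12)·10 + (1/18)·11 + (1/36)·12 = 7
Expected profit = 7 − 6 = 1

$1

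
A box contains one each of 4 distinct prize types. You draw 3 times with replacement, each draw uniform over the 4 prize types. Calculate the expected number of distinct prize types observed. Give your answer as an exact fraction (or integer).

37/16

Let Xⱼ=1 if type j appears at least once. P(Xⱼ=1) = 1 − ((4−1)/4)^3 = 37/64.
E[#distinct] = 4·37/64 = 37/16.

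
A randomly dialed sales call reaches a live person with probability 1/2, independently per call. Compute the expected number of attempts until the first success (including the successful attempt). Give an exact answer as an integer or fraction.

For a geometric distribution, E[trials] = 1/p = 1/(1/2) = 2.

2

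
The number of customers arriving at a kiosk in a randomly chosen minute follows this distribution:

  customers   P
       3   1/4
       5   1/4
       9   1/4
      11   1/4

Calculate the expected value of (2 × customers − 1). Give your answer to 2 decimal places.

13.00

E[2x-1] = (1/4)·5 + (1/4)·9 + (1/4)·17 + (1/4)·21
     = 13 ≈ 13.00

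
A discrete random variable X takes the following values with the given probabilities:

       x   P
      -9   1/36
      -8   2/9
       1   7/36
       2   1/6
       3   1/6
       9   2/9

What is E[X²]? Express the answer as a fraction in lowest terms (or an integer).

221/6

E[X²] = (1/36)·81 + (2/9)·64 + (7/36)·1 + (1/6)·4 + (1/6)·9 + (2/9)·81
     = 221/6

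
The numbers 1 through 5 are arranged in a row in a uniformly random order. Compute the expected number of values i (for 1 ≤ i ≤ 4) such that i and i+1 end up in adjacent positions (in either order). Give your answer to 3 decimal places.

1.600

For each i ∈ {1,…,4}, let Xᵢ = 1 if i and i+1 are adjacent. P(Xᵢ=1) = 2·(5−1)!/5! = 2/5.
By linearity, E[ΣXᵢ] = (4)·(2/5) = 8/5.
≈ 1.600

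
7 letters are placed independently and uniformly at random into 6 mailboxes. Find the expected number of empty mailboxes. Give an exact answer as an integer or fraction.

Let Xⱼ=1 if mailbox j is empty. P(Xⱼ=1) = ((6-1)/6)^7 = 78125/279936.
By linearity, E[#empty] = 6·78125/279936 = 78125/46656.

78125/46656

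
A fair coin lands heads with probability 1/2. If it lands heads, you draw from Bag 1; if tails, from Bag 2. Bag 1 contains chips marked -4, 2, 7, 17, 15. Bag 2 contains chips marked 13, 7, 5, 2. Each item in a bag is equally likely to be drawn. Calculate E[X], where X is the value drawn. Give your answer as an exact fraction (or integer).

E[X | Bag 1] = (-4 + 2 + 7 + 17 + 15)/5 = 37/5
E[X | Bag 2] = (13 + 7 + 5 + 2)/4 = 27/4
E[X] = (1/2)·37/5 + (1/2)·27/4 = 283/40

283/40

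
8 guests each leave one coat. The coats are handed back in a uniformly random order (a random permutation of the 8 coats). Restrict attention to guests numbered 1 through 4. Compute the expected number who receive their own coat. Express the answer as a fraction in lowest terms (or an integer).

Let Xᵢ = 1 if person i gets their own coat. For each i, P(Xᵢ=1) = 1/8.
By linearity of expectation, E[X₁+…+X_4] = 4·(1/8) = 1/2.

1/2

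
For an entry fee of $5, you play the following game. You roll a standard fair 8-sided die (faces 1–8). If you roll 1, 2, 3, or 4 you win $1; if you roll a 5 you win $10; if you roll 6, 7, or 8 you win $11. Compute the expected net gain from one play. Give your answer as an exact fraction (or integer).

E[payout] = (1/2)·1 + (1/8)·10 + (3/8)·11 = 47/8
Expected profit = 47/8 − 5 = 7/8

7/8 dollars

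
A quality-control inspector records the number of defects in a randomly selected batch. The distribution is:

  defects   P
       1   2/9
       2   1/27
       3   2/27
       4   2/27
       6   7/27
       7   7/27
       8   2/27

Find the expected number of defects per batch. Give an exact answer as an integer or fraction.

43/9

E[X] = (2/9)·1 + (1/27)·2 + (2/27)·3 + (2/27)·4 + (7/27)·6 + (7/27)·7 + (2/27)·8
     = 43/9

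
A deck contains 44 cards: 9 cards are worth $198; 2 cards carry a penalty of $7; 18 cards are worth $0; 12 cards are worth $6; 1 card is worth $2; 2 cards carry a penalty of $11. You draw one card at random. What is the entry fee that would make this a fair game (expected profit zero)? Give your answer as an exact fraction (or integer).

E[payout] = (9/44)·198 + (2/44)·(-7) + (18/44)·0 + (12/44)·6 + (1/44)·2 + (2/44)·(-11) = 455/11
Fair fee = E[payout] = 455/11

455/11 dollars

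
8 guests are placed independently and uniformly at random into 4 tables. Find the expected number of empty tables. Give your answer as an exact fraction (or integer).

Let Xⱼ=1 if table j is empty. P(Xⱼ=1) = ((4-1)/4)^8 = 6561/65536.
By linearity, E[#empty] = 4·6561/65536 = 6561/16384.

6561/16384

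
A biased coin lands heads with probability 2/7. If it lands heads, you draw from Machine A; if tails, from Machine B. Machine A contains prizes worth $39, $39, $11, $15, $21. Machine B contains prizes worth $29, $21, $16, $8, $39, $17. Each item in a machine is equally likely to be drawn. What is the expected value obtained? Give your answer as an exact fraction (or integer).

475/21 dollars

E[X | Machine A] = (39 + 39 + 11 + 15 + 21)/5 = 25
E[X | Machine B] = (29 + 21 + 16 + 8 + 39 + 17)/6 = 65/3
E[X] = (2/7)·25 + (5/7)·65/3 = 475/21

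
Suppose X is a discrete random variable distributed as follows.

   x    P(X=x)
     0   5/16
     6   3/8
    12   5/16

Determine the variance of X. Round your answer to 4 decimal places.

22.5000

E[X] = (5/16)·0 + (3/8)·6 + (5/16)·12 = 6
E[X²] = (5/16)·0 + (3/8)·36 + (5/16)·144 = 117/2
Var(X) = 117/2 − (6)² = 45/2 ≈ 22.5000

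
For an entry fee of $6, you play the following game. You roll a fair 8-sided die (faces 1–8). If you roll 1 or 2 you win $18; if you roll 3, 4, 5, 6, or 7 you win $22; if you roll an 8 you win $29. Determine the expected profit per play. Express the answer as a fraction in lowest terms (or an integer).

E[payout] = (1/4)·18 + (5/8)·22 + (1/8)·29 = 175/8
Expected profit = 175/8 − 6 = 127/8

127/8 dollars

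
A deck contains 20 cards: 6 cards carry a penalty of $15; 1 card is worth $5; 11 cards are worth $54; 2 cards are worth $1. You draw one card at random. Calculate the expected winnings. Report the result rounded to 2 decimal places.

E[payout] = (6/20)·(-15) + (1/20)·5 + (11/20)·54 + (2/20)·1 = 511/20
≈ $25.55

$25.55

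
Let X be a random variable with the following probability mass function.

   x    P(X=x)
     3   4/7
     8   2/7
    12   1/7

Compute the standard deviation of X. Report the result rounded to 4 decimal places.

3.3685

E[X] = 40/7, E[X²] = 44
Var(X) = E[X²] − (E[X])² = 44 − 1600/49 = 556/49
SD(X) = √(556/49) ≈ 3.3685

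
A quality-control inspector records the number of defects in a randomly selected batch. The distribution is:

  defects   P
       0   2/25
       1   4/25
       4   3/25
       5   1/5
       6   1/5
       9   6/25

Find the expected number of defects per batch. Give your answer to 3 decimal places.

5.000

E[X] = (2/25)·0 + (4/25)·1 + (3/25)·4 + (1/5)·5 + (1/5)·6 + (6/25)·9
     = 5 ≈ 5.000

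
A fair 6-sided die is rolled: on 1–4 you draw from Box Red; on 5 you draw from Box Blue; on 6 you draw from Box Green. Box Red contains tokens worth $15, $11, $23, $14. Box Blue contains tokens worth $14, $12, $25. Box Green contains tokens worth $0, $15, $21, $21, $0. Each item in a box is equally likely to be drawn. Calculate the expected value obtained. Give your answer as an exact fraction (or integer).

457/30 dollars

E[X | Box Red] = (15 + 11 + 23 + 14)/4 = 63/4
E[X | Box Blue] = (14 + 12 + 25)/3 = 17
E[X | Box Green] = (0 + 15 + 21 + 21 + 0)/5 = 57/5
E[X] = (2/3)·63/4 + (1/6)·17 + (1/6)·57/5 = 457/30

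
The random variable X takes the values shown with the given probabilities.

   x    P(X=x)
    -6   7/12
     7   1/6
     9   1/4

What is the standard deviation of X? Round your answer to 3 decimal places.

E[X] = -1/12, E[X²] = 593/12
Var(X) = E[X²] − (E[X])² = 593/12 − 1/144 = 7115/144
SD(X) = √(7115/144) ≈ 7.029

7.029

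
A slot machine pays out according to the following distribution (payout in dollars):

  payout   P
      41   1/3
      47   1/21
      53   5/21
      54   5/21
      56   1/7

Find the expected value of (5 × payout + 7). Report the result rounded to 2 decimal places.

E[5x+7] = (1/3)·212 + (1/21)·242 + (5/21)·272 + (5/21)·277 + (1/7)·287
     = 5332/21 ≈ 253.90

253.90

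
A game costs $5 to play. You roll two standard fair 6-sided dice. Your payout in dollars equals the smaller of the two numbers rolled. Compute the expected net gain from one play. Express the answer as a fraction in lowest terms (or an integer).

-89/36 dollars

Distribution of the smaller of the two numbers rolled: 1 w.p. 11/36, 2 w.p. 1/4, 3 w.p. 7/36, 4 w.p. 5/36, 5 w.p. 1/12, 6 w.p. 1/36
E[payout] = (11/36)·1 + (1/4)·2 + (7/36)·3 + (5/36)·4 + (1/12)·5 + (1/36)·6 = 91/36
Expected profit = 91/36 − 5 = -89/36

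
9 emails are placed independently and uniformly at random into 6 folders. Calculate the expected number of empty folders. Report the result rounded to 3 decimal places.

Let Xⱼ=1 if folder j is empty. P(Xⱼ=1) = ((6-1)/6)^9 = 1953125/10077696.
By linearity, E[#empty] = 6·1953125/10077696 = 1953125/1679616.
≈ 1.163

1.163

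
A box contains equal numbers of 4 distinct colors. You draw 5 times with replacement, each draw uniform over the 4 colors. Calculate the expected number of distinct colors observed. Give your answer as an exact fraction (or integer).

781/256

Let Xⱼ=1 if type j appears at least once. P(Xⱼ=1) = 1 − ((4−1)/4)^5 = 781/1024.
E[#distinct] = 4·781/1024 = 781/256.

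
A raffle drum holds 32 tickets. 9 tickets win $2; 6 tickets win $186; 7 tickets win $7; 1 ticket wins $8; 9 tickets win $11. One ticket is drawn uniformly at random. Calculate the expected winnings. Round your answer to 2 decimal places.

E[payout] = (9/32)·2 + (6/32)·186 + (7/32)·7 + (1/32)·8 + (9/32)·11 = 645/16
≈ $40.31

$40.31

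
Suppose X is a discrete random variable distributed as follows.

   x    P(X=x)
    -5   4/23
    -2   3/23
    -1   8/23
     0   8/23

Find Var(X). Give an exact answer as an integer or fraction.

1604/529

E[X] = (4/23)·(-5) + (3/23)·(-2) + (8/23)·(-1) + (8/23)·0 = -34/23
E[X²] = (4/23)·25 + (3/23)·4 + (8/23)·1 + (8/23)·0 = 120/23
Var(X) = 120/23 − (-34/23)² = 1604/529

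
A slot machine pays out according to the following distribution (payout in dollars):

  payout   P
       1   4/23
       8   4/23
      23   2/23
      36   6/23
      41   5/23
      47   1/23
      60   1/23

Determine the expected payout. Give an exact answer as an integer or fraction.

E[X] = (4/23)·1 + (4/23)·8 + (2/23)·23 + (6/23)·36 + (5/23)·41 + (1/23)·47 + (1/23)·60
     = 610/23

610/23 dollars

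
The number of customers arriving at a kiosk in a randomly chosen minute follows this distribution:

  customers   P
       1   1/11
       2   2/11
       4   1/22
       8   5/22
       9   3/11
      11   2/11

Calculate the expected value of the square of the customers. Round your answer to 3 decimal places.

60.182

E[X²] = (1/11)·1 + (2/11)·4 + (1/22)·16 + (5/22)·64 + (3/11)·81 + (2/11)·121
     = 662/11 ≈ 60.182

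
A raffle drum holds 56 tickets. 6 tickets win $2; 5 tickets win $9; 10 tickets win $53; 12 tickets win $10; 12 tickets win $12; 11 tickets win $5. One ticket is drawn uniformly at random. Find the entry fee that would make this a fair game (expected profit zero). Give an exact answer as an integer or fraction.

453/28 dollars

E[payout] = (6/56)·2 + (5/56)·9 + (10/56)·53 + (12/56)·10 + (12/56)·12 + (11/56)·5 = 453/28
Fair fee = E[payout] = 453/28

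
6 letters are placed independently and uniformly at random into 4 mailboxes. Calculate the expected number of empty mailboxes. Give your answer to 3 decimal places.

0.712

Let Xⱼ=1 if mailbox j is empty. P(Xⱼ=1) = ((4-1)/4)^6 = 729/4096.
By linearity, E[#empty] = 4·729/4096 = 729/1024.
≈ 0.712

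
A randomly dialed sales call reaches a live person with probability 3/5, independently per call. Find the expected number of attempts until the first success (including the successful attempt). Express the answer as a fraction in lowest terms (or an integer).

5/3

For a geometric distribution, E[trials] = 1/p = 1/(3/5) = 5/3.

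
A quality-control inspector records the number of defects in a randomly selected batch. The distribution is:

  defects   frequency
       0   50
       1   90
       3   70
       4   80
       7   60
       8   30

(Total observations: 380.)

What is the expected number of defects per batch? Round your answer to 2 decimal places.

3.37

Total = 380, so P(defects=0) = 50/380, etc.
E[X] = (5/38)·0 + (9/38)·1 + (7/38)·3 + (4/19)·4 + (3/19)·7 + (3/38)·8
     = 64/19 ≈ 3.37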